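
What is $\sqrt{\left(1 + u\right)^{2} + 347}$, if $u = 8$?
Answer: $2 \sqrt{107} \approx 20.688$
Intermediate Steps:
$\sqrt{\left(1 + u\right)^{2} + 347} = \sqrt{\left(1 + 8\right)^{2} + 347} = \sqrt{9^{2} + 347} = \sqrt{81 + 347} = \sqrt{428} = 2 \sqrt{107}$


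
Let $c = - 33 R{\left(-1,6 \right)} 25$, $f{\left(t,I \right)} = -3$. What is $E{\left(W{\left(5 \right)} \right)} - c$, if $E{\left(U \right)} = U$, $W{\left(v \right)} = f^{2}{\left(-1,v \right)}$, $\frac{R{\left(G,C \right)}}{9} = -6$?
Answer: $-44541$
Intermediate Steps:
$R{\left(G,C \right)} = -54$ ($R{\left(G,C \right)} = 9 \left(-6\right) = -54$)
$W{\left(v \right)} = 9$ ($W{\left(v \right)} = \left(-3\right)^{2} = 9$)
$c = 44550$ ($c = \left(-33\right) \left(-54\right) 25 = 1782 \cdot 25 = 44550$)
$E{\left(W{\left(5 \right)} \right)} - c = 9 - 44550 = -44541$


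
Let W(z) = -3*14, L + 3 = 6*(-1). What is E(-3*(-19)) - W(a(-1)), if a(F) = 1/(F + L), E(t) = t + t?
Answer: 156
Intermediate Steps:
E(t) = 2*t
L = -9 (L = -3 + 6*(-1) = -3 - 6 = -9)
a(F) = 1/(-9 + F) (a(F) = 1/(F - 9) = 1/(-9 + F))
W(z) = -42
E(-3*(-19)) - W(a(-1)) = 2*(-3*(-19)) - 1*(-42) = 2*57 + 42 = 114 + 42 = 156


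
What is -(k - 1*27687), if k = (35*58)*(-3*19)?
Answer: 143397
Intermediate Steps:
k = -115710 (k = 2030*(-57) = -115710)
-(k - 1*27687) = -(-115710 - 1*27687) = -(-115710 - 27687) = -1*(-143397) = 143397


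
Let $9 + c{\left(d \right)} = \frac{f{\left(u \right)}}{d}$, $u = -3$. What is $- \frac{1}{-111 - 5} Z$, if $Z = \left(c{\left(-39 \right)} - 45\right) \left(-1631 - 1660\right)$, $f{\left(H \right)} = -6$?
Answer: $\frac{575925}{377} \approx 1527.7$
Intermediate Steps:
$c{\left(d \right)} = -9 - \frac{6}{d}$
$Z = \frac{2303700}{13}$ ($Z = \left(\left(-9 - \frac{6}{-39}\right) - 45\right) \left(-1631 - 1660\right) = \left(\left(-9 - - \frac{2}{13}\right) - 45\right) \left(-3291\right) = \left(\left(-9 + \frac{2}{13}\right) - 45\right) \left(-3291\right) = \left(- \frac{115}{13} - 45\right) \left(-3291\right) = \left(- \frac{700}{13}\right) \left(-3291\right) = \frac{2303700}{13} \approx 1.7721 \cdot 10^{5}$)
$- \frac{1}{-111 - 5} Z = - \frac{1}{-111 - 5} \cdot \frac{2303700}{13} = - \frac{1}{-116} \cdot \frac{2303700}{13} = \left(-1\right) \left(- \frac{1}{116}\right) \frac{2303700}{13} = \frac{1}{116} \cdot \frac{2303700}{13} = \frac{575925}{377}$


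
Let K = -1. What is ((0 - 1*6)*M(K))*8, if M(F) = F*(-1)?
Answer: -48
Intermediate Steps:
M(F) = -F
((0 - 1*6)*M(K))*8 = ((0 - 1*6)*(-1*(-1)))*8 = ((0 - 6)*1)*8 = -6*1*8 = -6*8 = -48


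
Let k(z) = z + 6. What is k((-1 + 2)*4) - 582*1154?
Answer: -671618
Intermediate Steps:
k(z) = 6 + z
k((-1 + 2)*4) - 582*1154 = (6 + (-1 + 2)*4) - 582*1154 = (6 + 1*4) - 671628 = (6 + 4) - 671628 = 10 - 671628 = -671618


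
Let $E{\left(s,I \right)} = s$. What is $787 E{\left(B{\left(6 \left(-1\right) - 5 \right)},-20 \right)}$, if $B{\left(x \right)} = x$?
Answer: $-8657$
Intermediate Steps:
$787 E{\left(B{\left(6 \left(-1\right) - 5 \right)},-20 \right)} = 787 \left(6 \left(-1\right) - 5\right) = 787 \left(-6 - 5\right) = 787 \left(-11\right) = -8657$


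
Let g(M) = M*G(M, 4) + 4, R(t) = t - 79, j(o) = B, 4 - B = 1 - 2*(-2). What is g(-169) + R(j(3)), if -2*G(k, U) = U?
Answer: 262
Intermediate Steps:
B = -1 (B = 4 - (1 - 2*(-2)) = 4 - (1 + 4) = 4 - 1*5 = 4 - 5 = -1)
j(o) = -1
G(k, U) = -U/2
R(t) = -79 + t
g(M) = 4 - 2*M (g(M) = M*(-½*4) + 4 = M*(-2) + 4 = -2*M + 4 = 4 - 2*M)
g(-169) + R(j(3)) = (4 - 2*(-169)) + (-79 - 1) = (4 + 338) - 80 = 342 - 80 = 262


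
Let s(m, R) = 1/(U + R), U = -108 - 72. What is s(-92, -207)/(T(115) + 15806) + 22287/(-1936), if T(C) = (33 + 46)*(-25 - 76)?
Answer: -67508416999/5864238864 ≈ -11.512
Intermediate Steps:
U = -180
T(C) = -7979 (T(C) = 79*(-101) = -7979)
s(m, R) = 1/(-180 + R)
s(-92, -207)/(T(115) + 15806) + 22287/(-1936) = 1/((-180 - 207)*(-7979 + 15806)) + 22287/(-1936) = 1/(-387*7827) + 22287*(-1/1936) = -1/387*1/7827 - 22287/1936 = -1/3029049 - 22287/1936 = -67508416999/5864238864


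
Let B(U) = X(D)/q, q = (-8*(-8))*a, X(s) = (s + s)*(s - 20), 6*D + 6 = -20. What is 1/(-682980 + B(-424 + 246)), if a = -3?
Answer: -864/590095669 ≈ -1.4642e-6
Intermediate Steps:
D = -13/3 (D = -1 + (1/6)*(-20) = -1 - 10/3 = -13/3 ≈ -4.3333)
X(s) = 2*s*(-20 + s) (X(s) = (2*s)*(-20 + s) = 2*s*(-20 + s))
q = -192 (q = -8*(-8)*(-3) = 64*(-3) = -192)
B(U) = -949/864 (B(U) = (2*(-13/3)*(-20 - 13/3))/(-192) = (2*(-13/3)*(-73/3))*(-1/192) = (1898/9)*(-1/192) = -949/864)
1/(-682980 + B(-424 + 246)) = 1/(-682980 - 949/864) = 1/(-590095669/864) = -864/590095669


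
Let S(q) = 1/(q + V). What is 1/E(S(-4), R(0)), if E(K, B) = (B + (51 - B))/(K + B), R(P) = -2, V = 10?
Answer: -11/306 ≈ -0.035948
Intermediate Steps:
S(q) = 1/(10 + q) (S(q) = 1/(q + 10) = 1/(10 + q))
E(K, B) = 51/(B + K)
1/E(S(-4), R(0)) = 1/(51/(-2 + 1/(10 - 4))) = 1/(51/(-2 + 1/6)) = 1/(51/(-2 + ⅙)) = 1/(51/(-11/6)) = 1/(51*(-6/11)) = 1/(-306/11) = -11/306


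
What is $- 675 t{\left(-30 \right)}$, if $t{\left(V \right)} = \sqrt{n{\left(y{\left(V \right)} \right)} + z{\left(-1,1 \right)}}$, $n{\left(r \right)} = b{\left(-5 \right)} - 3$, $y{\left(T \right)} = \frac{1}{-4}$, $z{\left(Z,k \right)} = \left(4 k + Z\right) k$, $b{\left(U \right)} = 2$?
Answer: $- 675 \sqrt{2} \approx -954.59$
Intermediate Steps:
$z{\left(Z,k \right)} = k \left(Z + 4 k\right)$ ($z{\left(Z,k \right)} = \left(Z + 4 k\right) k = k \left(Z + 4 k\right)$)
$y{\left(T \right)} = - \frac{1}{4}$
$n{\left(r \right)} = -1$ ($n{\left(r \right)} = 2 - 3 = -1$)
$t{\left(V \right)} = \sqrt{2}$ ($t{\left(V \right)} = \sqrt{-1 + 1 \left(-1 + 4 \cdot 1\right)} = \sqrt{-1 + 1 \left(-1 + 4\right)} = \sqrt{-1 + 1 \cdot 3} = \sqrt{-1 + 3} = \sqrt{2}$)
$- 675 t{\left(-30 \right)} = - 675 \sqrt{2}$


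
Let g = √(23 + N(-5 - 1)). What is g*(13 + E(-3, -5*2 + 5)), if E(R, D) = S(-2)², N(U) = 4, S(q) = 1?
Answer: 42*√3 ≈ 72.746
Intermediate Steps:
E(R, D) = 1 (E(R, D) = 1² = 1)
g = 3*√3 (g = √(23 + 4) = √27 = 3*√3 ≈ 5.1962)
g*(13 + E(-3, -5*2 + 5)) = (3*√3)*(13 + 1) = (3*√3)*14 = 42*√3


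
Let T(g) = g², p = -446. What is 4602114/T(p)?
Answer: 2301057/99458 ≈ 23.136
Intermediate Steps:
4602114/T(p) = 4602114/((-446)²) = 4602114/198916 = 4602114*(1/198916) = 2301057/99458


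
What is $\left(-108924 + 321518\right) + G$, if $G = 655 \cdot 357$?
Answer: $446429$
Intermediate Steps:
$G = 233835$
$\left(-108924 + 321518\right) + G = \left(-108924 + 321518\right) + 233835 = 212594 + 233835 = 446429$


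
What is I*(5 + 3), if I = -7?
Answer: -56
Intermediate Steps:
I*(5 + 3) = -7*(5 + 3) = -7*8 = -56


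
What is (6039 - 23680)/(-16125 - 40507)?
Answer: 17641/56632 ≈ 0.31150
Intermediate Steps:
(6039 - 23680)/(-16125 - 40507) = -17641/(-56632) = -17641*(-1/56632) = 17641/56632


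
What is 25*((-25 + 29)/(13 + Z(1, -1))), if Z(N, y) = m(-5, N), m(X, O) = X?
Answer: 25/2 ≈ 12.500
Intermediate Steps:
Z(N, y) = -5
25*((-25 + 29)/(13 + Z(1, -1))) = 25*((-25 + 29)/(13 - 5)) = 25*(4/8) = 25*(4*(1/8)) = 25*(1/2) = 25/2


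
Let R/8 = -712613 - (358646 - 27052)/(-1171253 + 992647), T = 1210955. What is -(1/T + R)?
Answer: 616505065989347577/108141914365 ≈ 5.7009e+6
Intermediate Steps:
R = -509106503536/89303 (R = 8*(-712613 - (358646 - 27052)/(-1171253 + 992647)) = 8*(-712613 - 331594/(-178606)) = 8*(-712613 - 331594*(-1)/178606) = 8*(-712613 - 1*(-165797/89303)) = 8*(-712613 + 165797/89303) = 8*(-63638312942/89303) = -509106503536/89303 ≈ -5.7009e+6)
-(1/T + R) = -(1/1210955 - 509106503536/89303) = -1*(-616505065989347577/108141914365) = 616505065989347577/108141914365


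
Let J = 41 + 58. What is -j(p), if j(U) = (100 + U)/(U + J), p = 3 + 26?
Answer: -129/128 ≈ -1.0078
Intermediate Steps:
J = 99
p = 29
j(U) = (100 + U)/(99 + U) (j(U) = (100 + U)/(U + 99) = (100 + U)/(99 + U))
-j(p) = -(100 + 29)/(99 + 29) = -129/128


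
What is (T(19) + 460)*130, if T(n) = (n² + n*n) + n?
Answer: 156130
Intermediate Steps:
T(n) = n + 2*n² (T(n) = (n² + n²) + n = 2*n² + n = n + 2*n²)
(T(19) + 460)*130 = (19*(1 + 2*19) + 460)*130 = (19*(1 + 38) + 460)*130 = (19*39 + 460)*130 = (741 + 460)*130 = 1201*130 = 156130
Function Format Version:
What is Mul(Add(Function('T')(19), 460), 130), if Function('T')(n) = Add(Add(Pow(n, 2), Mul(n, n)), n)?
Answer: 156130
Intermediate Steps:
Function('T')(n) = Add(n, Mul(2, Pow(n, 2))) (Function('T')(n) = Add(Add(Pow(n, 2), Pow(n, 2)), n) = Add(Mul(2, Pow(n, 2)), n) = Add(n, Mul(2, Pow(n, 2))))
Mul(Add(Function('T')(19), 460), 130) = Mul(Add(Mul(19, Add(1, Mul(2, 19))), 460), 130) = Mul(Add(Mul(19, Add(1, 38)), 460), 130) = Mul(Add(Mul(19, 39), 460), 130) = Mul(Add(741, 460), 130) = Mul(1201, 130) = 156130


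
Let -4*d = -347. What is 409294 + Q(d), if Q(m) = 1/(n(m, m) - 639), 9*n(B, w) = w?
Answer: 9273374122/22657 ≈ 4.0929e+5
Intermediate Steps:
d = 347/4 (d = -¼*(-347) = 347/4 ≈ 86.750)
n(B, w) = w/9
Q(m) = 1/(-639 + m/9) (Q(m) = 1/(m/9 - 639) = 1/(-639 + m/9))
409294 + Q(d) = 409294 + 9/(-5751 + 347/4) = 409294 + 9/(-22657/4) = 409294 + 9*(-4/22657) = 409294 - 36/22657 = 9273374122/22657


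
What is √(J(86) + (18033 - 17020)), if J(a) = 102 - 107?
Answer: 12*√7 ≈ 31.749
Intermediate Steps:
J(a) = -5
√(J(86) + (18033 - 17020)) = √(-5 + (18033 - 17020)) = √(-5 + 1013) = √1008 = 12*√7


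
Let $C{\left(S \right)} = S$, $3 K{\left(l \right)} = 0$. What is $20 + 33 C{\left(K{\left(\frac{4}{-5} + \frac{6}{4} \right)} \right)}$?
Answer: $20$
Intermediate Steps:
$K{\left(l \right)} = 0$ ($K{\left(l \right)} = \frac{1}{3} \cdot 0 = 0$)
$20 + 33 C{\left(K{\left(\frac{4}{-5} + \frac{6}{4} \right)} \right)} = 20 + 33 \cdot 0 = 20 + 0 = 20$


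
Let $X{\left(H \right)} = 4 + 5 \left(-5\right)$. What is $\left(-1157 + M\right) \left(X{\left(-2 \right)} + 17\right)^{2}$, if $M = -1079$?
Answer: $-35776$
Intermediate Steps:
$X{\left(H \right)} = -21$ ($X{\left(H \right)} = 4 - 25 = -21$)
$\left(-1157 + M\right) \left(X{\left(-2 \right)} + 17\right)^{2} = \left(-1157 - 1079\right) \left(-21 + 17\right)^{2} = - 2236 \left(-4\right)^{2} = \left(-2236\right) 16 = -35776$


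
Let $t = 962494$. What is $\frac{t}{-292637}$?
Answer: $- \frac{962494}{292637} \approx -3.289$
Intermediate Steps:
$\frac{t}{-292637} = \frac{962494}{-292637} = 962494 \left(- \frac{1}{292637}\right) = - \frac{962494}{292637}$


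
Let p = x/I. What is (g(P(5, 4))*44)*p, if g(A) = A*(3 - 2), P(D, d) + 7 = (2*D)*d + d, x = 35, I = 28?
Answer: 2035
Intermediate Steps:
P(D, d) = -7 + d + 2*D*d (P(D, d) = -7 + ((2*D)*d + d) = -7 + (2*D*d + d) = -7 + (d + 2*D*d) = -7 + d + 2*D*d)
p = 5/4 (p = 35/28 = 35*(1/28) = 5/4 ≈ 1.2500)
g(A) = A (g(A) = A*1 = A)
(g(P(5, 4))*44)*p = ((-7 + 4 + 2*5*4)*44)*(5/4) = ((-7 + 4 + 40)*44)*(5/4) = (37*44)*(5/4) = 1628*(5/4) = 2035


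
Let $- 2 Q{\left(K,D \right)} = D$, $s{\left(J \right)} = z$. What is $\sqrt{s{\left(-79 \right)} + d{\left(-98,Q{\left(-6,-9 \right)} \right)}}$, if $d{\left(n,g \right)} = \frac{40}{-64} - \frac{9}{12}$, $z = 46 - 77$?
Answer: $\frac{i \sqrt{518}}{4} \approx 5.6899 i$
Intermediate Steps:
$z = -31$ ($z = 46 - 77 = -31$)
$s{\left(J \right)} = -31$
$Q{\left(K,D \right)} = - \frac{D}{2}$
$d{\left(n,g \right)} = - \frac{11}{8}$ ($d{\left(n,g \right)} = 40 \left(- \frac{1}{64}\right) - \frac{3}{4} = - \frac{5}{8} - \frac{3}{4} = - \frac{11}{8}$)
$\sqrt{s{\left(-79 \right)} + d{\left(-98,Q{\left(-6,-9 \right)} \right)}} = \sqrt{-31 - \frac{11}{8}} = \sqrt{- \frac{259}{8}} = \frac{i \sqrt{518}}{4}$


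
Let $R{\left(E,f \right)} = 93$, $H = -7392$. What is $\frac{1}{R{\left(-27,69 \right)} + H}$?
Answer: $- \frac{1}{7299} \approx -0.00013701$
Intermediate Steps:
$\frac{1}{R{\left(-27,69 \right)} + H} = \frac{1}{93 - 7392} = \frac{1}{-7299} = - \frac{1}{7299}$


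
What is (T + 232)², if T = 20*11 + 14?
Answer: 217156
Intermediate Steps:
T = 234 (T = 220 + 14 = 234)
(T + 232)² = (234 + 232)² = 466² = 217156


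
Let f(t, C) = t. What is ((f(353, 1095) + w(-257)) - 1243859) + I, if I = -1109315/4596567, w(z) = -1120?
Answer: -5721007908257/4596567 ≈ -1.2446e+6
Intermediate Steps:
I = -1109315/4596567 (I = -1109315*1/4596567 = -1109315/4596567 ≈ -0.24134)
((f(353, 1095) + w(-257)) - 1243859) + I = ((353 - 1120) - 1243859) - 1109315/4596567 = (-767 - 1243859) - 1109315/4596567 = -1244626 - 1109315/4596567 = -5721007908257/4596567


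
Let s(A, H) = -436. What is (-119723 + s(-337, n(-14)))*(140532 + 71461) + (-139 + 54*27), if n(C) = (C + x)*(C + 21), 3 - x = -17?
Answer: -25472865568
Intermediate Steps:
x = 20 (x = 3 - 1*(-17) = 3 + 17 = 20)
n(C) = (20 + C)*(21 + C) (n(C) = (C + 20)*(C + 21) = (20 + C)*(21 + C))
(-119723 + s(-337, n(-14)))*(140532 + 71461) + (-139 + 54*27) = (-119723 - 436)*(140532 + 71461) + (-139 + 54*27) = -120159*211993 + (-139 + 1458) = -25472866887 + 1319 = -25472865568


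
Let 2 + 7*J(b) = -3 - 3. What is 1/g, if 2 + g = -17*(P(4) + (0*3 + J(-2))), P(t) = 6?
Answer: -7/592 ≈ -0.011824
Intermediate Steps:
J(b) = -8/7 (J(b) = -2/7 + (-3 - 3)/7 = -2/7 + (⅐)*(-6) = -2/7 - 6/7 = -8/7)
g = -592/7 (g = -2 - 17*(6 + (0*3 - 8/7)) = -2 - 17*(6 + (0 - 8/7)) = -2 - 17*(6 - 8/7) = -2 - 17*34/7 = -2 - 578/7 = -592/7 ≈ -84.571)
1/g = 1/(-592/7) = -7/592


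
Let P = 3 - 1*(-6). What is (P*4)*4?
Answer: 144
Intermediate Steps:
P = 9 (P = 3 + 6 = 9)
(P*4)*4 = (9*4)*4 = 36*4 = 144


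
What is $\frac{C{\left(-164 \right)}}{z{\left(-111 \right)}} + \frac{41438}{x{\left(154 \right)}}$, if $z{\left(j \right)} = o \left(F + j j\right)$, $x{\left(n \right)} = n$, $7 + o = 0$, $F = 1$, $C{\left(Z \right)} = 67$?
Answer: $\frac{255298781}{948794} \approx 269.08$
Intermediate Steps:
$o = -7$ ($o = -7 + 0 = -7$)
$z{\left(j \right)} = -7 - 7 j^{2}$ ($z{\left(j \right)} = - 7 \left(1 + j j\right) = - 7 \left(1 + j^{2}\right) = -7 - 7 j^{2}$)
$\frac{C{\left(-164 \right)}}{z{\left(-111 \right)}} + \frac{41438}{x{\left(154 \right)}} = \frac{67}{-7 - 7 \left(-111\right)^{2}} + \frac{41438}{154} = \frac{67}{-7 - 86247} + 41438 \cdot \frac{1}{154} = \frac{67}{-7 - 86247} + \frac{20719}{77} = \frac{67}{-86254} + \frac{20719}{77} = 67 \left(- \frac{1}{86254}\right) + \frac{20719}{77} = - \frac{67}{86254} + \frac{20719}{77} = \frac{255298781}{948794}$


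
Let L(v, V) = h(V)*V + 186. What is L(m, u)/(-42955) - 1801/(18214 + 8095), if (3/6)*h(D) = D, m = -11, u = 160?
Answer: -1429276229/1130103095 ≈ -1.2647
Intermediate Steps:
h(D) = 2*D
L(v, V) = 186 + 2*V² (L(v, V) = (2*V)*V + 186 = 2*V² + 186 = 186 + 2*V²)
L(m, u)/(-42955) - 1801/(18214 + 8095) = (186 + 2*160²)/(-42955) - 1801/(18214 + 8095) = (186 + 2*25600)*(-1/42955) - 1801/26309 = (186 + 51200)*(-1/42955) - 1801*1/26309 = 51386*(-1/42955) - 1801/26309 = -51386/42955 - 1801/26309 = -1429276229/1130103095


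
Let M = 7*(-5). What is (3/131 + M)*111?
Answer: -508602/131 ≈ -3882.5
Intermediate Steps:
M = -35
(3/131 + M)*111 = (3/131 - 35)*111 = -4582/131*111 = -508602/131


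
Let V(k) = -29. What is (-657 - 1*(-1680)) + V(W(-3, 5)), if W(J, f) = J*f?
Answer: 994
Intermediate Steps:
(-657 - 1*(-1680)) + V(W(-3, 5)) = (-657 - 1*(-1680)) - 29 = (-657 + 1680) - 29 = 1023 - 29 = 994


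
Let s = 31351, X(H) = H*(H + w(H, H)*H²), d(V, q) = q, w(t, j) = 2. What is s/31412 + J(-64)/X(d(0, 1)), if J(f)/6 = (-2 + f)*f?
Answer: 265399927/31412 ≈ 8449.0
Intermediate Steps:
J(f) = 6*f*(-2 + f) (J(f) = 6*((-2 + f)*f) = 6*(f*(-2 + f)) = 6*f*(-2 + f))
X(H) = H*(H + 2*H²)
s/31412 + J(-64)/X(d(0, 1)) = 31351/31412 + (6*(-64)*(-2 - 64))/((1²*(1 + 2*1))) = 31351*(1/31412) + (6*(-64)*(-66))/((1*(1 + 2))) = 31351/31412 + 25344/((1*3)) = 31351/31412 + 25344/3 = 31351/31412 + 25344*(⅓) = 31351/31412 + 8448 = 265399927/31412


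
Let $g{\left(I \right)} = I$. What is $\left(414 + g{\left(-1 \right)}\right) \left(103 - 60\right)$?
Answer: $17759$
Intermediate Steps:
$\left(414 + g{\left(-1 \right)}\right) \left(103 - 60\right) = \left(414 - 1\right) \left(103 - 60\right) = 413 \cdot 43 = 17759$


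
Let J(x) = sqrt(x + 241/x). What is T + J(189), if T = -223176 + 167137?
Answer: -56039 + sqrt(755202)/63 ≈ -56025.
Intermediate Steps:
T = -56039
T + J(189) = -56039 + sqrt(189 + 241/189) = -56039 + sqrt(35962/189) = -56039 + sqrt(755202)/63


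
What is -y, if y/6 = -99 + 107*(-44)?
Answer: 28842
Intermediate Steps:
y = -28842 (y = 6*(-99 + 107*(-44)) = 6*(-99 - 4708) = 6*(-4807) = -28842)
-y = -1*(-28842) = 28842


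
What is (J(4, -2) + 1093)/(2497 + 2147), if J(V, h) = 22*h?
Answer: 1049/4644 ≈ 0.22588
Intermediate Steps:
(J(4, -2) + 1093)/(2497 + 2147) = (22*(-2) + 1093)/(2497 + 2147) = (-44 + 1093)/4644 = 1049*(1/4644) = 1049/4644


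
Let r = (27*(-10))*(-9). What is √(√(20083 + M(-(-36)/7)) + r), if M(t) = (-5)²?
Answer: √(2430 + 2*√5027) ≈ 50.713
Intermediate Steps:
M(t) = 25
r = 2430 (r = -270*(-9) = 2430)
√(√(20083 + M(-(-36)/7)) + r) = √(√(20083 + 25) + 2430) = √(√20108 + 2430) = √(2*√5027 + 2430) = √(2430 + 2*√5027)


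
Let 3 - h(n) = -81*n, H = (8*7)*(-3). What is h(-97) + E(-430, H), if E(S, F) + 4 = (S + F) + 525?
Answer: -7931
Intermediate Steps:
H = -168 (H = 56*(-3) = -168)
h(n) = 3 + 81*n (h(n) = 3 - (-81)*n = 3 + 81*n)
E(S, F) = 521 + F + S (E(S, F) = -4 + ((S + F) + 525) = -4 + ((F + S) + 525) = -4 + (525 + F + S) = 521 + F + S)
h(-97) + E(-430, H) = (3 + 81*(-97)) + (521 - 168 - 430) = (3 - 7857) - 77 = -7854 - 77 = -7931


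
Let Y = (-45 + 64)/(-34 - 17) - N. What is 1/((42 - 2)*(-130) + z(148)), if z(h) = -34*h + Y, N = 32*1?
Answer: -51/523483 ≈ -9.7424e-5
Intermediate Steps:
N = 32
Y = -1651/51 (Y = (-45 + 64)/(-34 - 17) - 1*32 = 19/(-51) - 32 = 19*(-1/51) - 32 = -19/51 - 32 = -1651/51 ≈ -32.373)
z(h) = -1651/51 - 34*h (z(h) = -34*h - 1651/51 = -1651/51 - 34*h)
1/((42 - 2)*(-130) + z(148)) = 1/((42 - 2)*(-130) + (-1651/51 - 34*148)) = 1/(40*(-130) + (-1651/51 - 5032)) = 1/(-5200 - 258283/51) = 1/(-523483/51) = -51/523483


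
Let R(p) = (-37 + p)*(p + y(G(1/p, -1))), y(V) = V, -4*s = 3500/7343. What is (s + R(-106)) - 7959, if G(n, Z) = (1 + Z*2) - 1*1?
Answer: 7851640/1049 ≈ 7484.9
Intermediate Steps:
s = -125/1049 (s = -875/7343 = -¼*500/1049 = -125/1049 ≈ -0.11916)
G(n, Z) = 2*Z (G(n, Z) = (1 + 2*Z) - 1 = 2*Z)
R(p) = (-37 + p)*(-2 + p) (R(p) = (-37 + p)*(p + 2*(-1)) = (-37 + p)*(p - 2) = (-37 + p)*(-2 + p))
(s + R(-106)) - 7959 = (-125/1049 + (74 + (-106)² - 39*(-106))) - 7959 = (-125/1049 + (74 + 11236 + 4134)) - 7959 = (-125/1049 + 15444) - 7959 = 16200631/1049 - 7959 = 7851640/1049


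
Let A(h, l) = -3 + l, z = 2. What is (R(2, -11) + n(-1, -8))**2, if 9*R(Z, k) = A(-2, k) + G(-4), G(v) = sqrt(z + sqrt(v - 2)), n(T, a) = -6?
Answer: (-68 + sqrt(2 + I*sqrt(6)))**2/81 ≈ 54.414 - 1.2497*I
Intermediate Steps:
G(v) = sqrt(2 + sqrt(-2 + v)) (G(v) = sqrt(2 + sqrt(v - 2)) = sqrt(2 + sqrt(-2 + v)))
R(Z, k) = -1/3 + k/9 + sqrt(2 + I*sqrt(6))/9 (R(Z, k) = ((-3 + k) + sqrt(2 + sqrt(-2 - 4)))/9 = ((-3 + k) + sqrt(2 + sqrt(-6)))/9 = ((-3 + k) + sqrt(2 + I*sqrt(6)))/9 = (-3 + k + sqrt(2 + I*sqrt(6)))/9 = -1/3 + k/9 + sqrt(2 + I*sqrt(6))/9)
(R(2, -11) + n(-1, -8))**2 = ((-1/3 + (1/9)*(-11) + sqrt(2 + I*sqrt(6))/9) - 6)**2 = ((-1/3 - 11/9 + sqrt(2 + I*sqrt(6))/9) - 6)**2 = ((-14/9 + sqrt(2 + I*sqrt(6))/9) - 6)**2 = (-68/9 + sqrt(2 + I*sqrt(6))/9)**2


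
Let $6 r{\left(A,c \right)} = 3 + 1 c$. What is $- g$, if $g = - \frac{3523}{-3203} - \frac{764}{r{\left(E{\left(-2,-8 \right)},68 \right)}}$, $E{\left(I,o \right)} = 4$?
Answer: $\frac{14432419}{227413} \approx 63.464$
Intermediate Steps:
$r{\left(A,c \right)} = \frac{1}{2} + \frac{c}{6}$ ($r{\left(A,c \right)} = \frac{3 + 1 c}{6} = \frac{3 + c}{6} = \frac{1}{2} + \frac{c}{6}$)
$g = - \frac{14432419}{227413}$ ($g = - \frac{3523}{-3203} - \frac{764}{\frac{1}{2} + \frac{1}{6} \cdot 68} = \left(-3523\right) \left(- \frac{1}{3203}\right) - \frac{764}{\frac{1}{2} + \frac{34}{3}} = \frac{3523}{3203} - \frac{764}{\frac{71}{6}} = \frac{3523}{3203} - \frac{4584}{71} = - \frac{14432419}{227413} \approx -63.464$)
$- g = \left(-1\right) \left(- \frac{14432419}{227413}\right) = \frac{14432419}{227413}$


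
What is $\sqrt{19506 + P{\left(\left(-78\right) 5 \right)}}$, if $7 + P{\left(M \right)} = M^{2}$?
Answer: $\sqrt{171599} \approx 414.25$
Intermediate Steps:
$P{\left(M \right)} = -7 + M^{2}$
$\sqrt{19506 + P{\left(\left(-78\right) 5 \right)}} = \sqrt{19506 - \left(7 - \left(\left(-78\right) 5\right)^{2}\right)} = \sqrt{19506 - \left(7 - \left(-390\right)^{2}\right)} = \sqrt{19506 + \left(-7 + 152100\right)} = \sqrt{19506 + 152093} = \sqrt{171599}$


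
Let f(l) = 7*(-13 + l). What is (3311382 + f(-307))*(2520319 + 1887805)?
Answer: 14587108269608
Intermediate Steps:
f(l) = -91 + 7*l
(3311382 + f(-307))*(2520319 + 1887805) = (3311382 + (-91 + 7*(-307)))*(2520319 + 1887805) = (3311382 + (-91 - 2149))*4408124 = (3311382 - 2240)*4408124 = 3309142*4408124 = 14587108269608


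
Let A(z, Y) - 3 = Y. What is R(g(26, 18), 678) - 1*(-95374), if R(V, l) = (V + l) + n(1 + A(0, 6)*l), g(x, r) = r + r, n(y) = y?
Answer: 102191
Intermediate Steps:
A(z, Y) = 3 + Y
g(x, r) = 2*r
R(V, l) = 1 + V + 10*l (R(V, l) = (V + l) + (1 + (3 + 6)*l) = (V + l) + (1 + 9*l) = 1 + V + 10*l)
R(g(26, 18), 678) - 1*(-95374) = (1 + 2*18 + 10*678) - 1*(-95374) = (1 + 36 + 6780) + 95374 = 6817 + 95374 = 102191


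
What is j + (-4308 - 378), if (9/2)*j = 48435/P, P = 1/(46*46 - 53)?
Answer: 66600212/3 ≈ 2.2200e+7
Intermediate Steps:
P = 1/2063 (P = 1/(2116 - 53) = 1/2063 ≈ 0.00048473)
j = 66614270/3 (j = 2*(48435/(1/2063))/9 = 2*(48435*2063)/9 = (2/9)*99921405 = 66614270/3 ≈ 2.2205e+7)
j + (-4308 - 378) = 66614270/3 + (-4308 - 378) = 66614270/3 - 4686 = 66600212/3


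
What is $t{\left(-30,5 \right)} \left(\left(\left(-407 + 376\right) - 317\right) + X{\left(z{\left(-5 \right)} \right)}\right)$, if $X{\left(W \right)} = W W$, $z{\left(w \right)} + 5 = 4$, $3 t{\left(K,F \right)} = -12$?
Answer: $1388$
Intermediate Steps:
$t{\left(K,F \right)} = -4$ ($t{\left(K,F \right)} = \frac{1}{3} \left(-12\right) = -4$)
$z{\left(w \right)} = -1$ ($z{\left(w \right)} = -5 + 4 = -1$)
$X{\left(W \right)} = W^{2}$
$t{\left(-30,5 \right)} \left(\left(\left(-407 + 376\right) - 317\right) + X{\left(z{\left(-5 \right)} \right)}\right) = - 4 \left(\left(\left(-407 + 376\right) - 317\right) + \left(-1\right)^{2}\right) = - 4 \left(\left(-31 - 317\right) + 1\right) = - 4 \left(-348 + 1\right) = \left(-4\right) \left(-347\right) = 1388$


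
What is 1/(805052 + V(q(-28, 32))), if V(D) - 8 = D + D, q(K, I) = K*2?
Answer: 1/804948 ≈ 1.2423e-6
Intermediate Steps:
q(K, I) = 2*K
V(D) = 8 + 2*D (V(D) = 8 + (D + D) = 8 + 2*D)
1/(805052 + V(q(-28, 32))) = 1/(805052 + (8 + 2*(2*(-28)))) = 1/(805052 + (8 + 2*(-56))) = 1/(805052 + (8 - 112)) = 1/(805052 - 104) = 1/804948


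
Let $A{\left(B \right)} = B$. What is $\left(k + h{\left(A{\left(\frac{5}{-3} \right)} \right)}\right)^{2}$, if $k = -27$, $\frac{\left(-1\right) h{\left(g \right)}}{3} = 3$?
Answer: $1296$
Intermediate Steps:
$h{\left(g \right)} = -9$ ($h{\left(g \right)} = \left(-3\right) 3 = -9$)
$\left(k + h{\left(A{\left(\frac{5}{-3} \right)} \right)}\right)^{2} = \left(-27 - 9\right)^{2} = \left(-36\right)^{2} = 1296$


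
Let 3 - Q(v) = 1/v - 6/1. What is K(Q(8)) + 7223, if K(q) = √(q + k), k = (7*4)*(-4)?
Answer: 7223 + 5*I*√66/4 ≈ 7223.0 + 10.155*I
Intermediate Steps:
Q(v) = 9 - 1/v (Q(v) = 3 - (1/v - 6/1) = 3 - (1/v - 6*1) = 3 - (1/v - 6) = 3 - (-6 + 1/v) = 3 + (6 - 1/v) = 9 - 1/v)
k = -112 (k = 28*(-4) = -112)
K(q) = √(-112 + q) (K(q) = √(q - 112) = √(-112 + q))
K(Q(8)) + 7223 = √(-112 + (9 - 1/8)) + 7223 = √(-112 + (9 - 1*⅛)) + 7223 = √(-112 + (9 - ⅛)) + 7223 = √(-112 + 71/8) + 7223 = √(-825/8) + 7223 = 5*I*√66/4 + 7223 = 7223 + 5*I*√66/4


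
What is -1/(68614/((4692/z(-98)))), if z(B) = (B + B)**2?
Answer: -1173/658968856 ≈ -1.7801e-6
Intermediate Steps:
z(B) = 4*B**2 (z(B) = (2*B)**2 = 4*B**2)
-1/(68614/((4692/z(-98)))) = -1/(68614/((4692/((4*(-98)**2))))) = -1/(68614/((4692/((4*9604))))) = -1/(68614/((4692/38416))) = -1/(68614/((4692*(1/38416)))) = -1/(68614/(1173/9604)) = -1/(68614*(9604/1173)) = -1/658968856/1173 = -1*1173/658968856 = -1173/658968856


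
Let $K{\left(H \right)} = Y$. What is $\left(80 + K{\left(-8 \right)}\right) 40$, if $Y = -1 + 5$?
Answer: $3360$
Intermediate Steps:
$Y = 4$
$K{\left(H \right)} = 4$
$\left(80 + K{\left(-8 \right)}\right) 40 = \left(80 + 4\right) 40 = 84 \cdot 40 = 3360$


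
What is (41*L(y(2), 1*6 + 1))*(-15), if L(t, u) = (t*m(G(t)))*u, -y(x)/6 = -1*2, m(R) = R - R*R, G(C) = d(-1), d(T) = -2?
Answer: 309960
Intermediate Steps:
G(C) = -2
m(R) = R - R²
y(x) = 12 (y(x) = -(-6)*2 = -6*(-2) = 12)
L(t, u) = -6*t*u (L(t, u) = (t*(-2*(1 - 1*(-2))))*u = (t*(-2*(1 + 2)))*u = (t*(-2*3))*u = (t*(-6))*u = (-6*t)*u = -6*t*u)
(41*L(y(2), 1*6 + 1))*(-15) = (41*(-6*12*(1*6 + 1)))*(-15) = (41*(-6*12*(6 + 1)))*(-15) = (41*(-6*12*7))*(-15) = (41*(-504))*(-15) = -20664*(-15) = 309960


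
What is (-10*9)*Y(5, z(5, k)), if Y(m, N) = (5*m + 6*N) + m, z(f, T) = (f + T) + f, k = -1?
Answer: -7560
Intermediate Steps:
z(f, T) = T + 2*f (z(f, T) = (T + f) + f = T + 2*f)
Y(m, N) = 6*N + 6*m
(-10*9)*Y(5, z(5, k)) = (-10*9)*(6*(-1 + 2*5) + 6*5) = -90*(6*(-1 + 10) + 30) = -90*(6*9 + 30) = -90*(54 + 30) = -90*84 = -7560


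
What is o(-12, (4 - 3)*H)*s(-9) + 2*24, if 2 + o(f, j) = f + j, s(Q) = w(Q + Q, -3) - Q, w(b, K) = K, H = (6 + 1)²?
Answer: 258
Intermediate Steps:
H = 49 (H = 7² = 49)
s(Q) = -3 - Q
o(f, j) = -2 + f + j (o(f, j) = -2 + (f + j) = -2 + f + j)
o(-12, (4 - 3)*H)*s(-9) + 2*24 = (-2 - 12 + (4 - 3)*49)*(-3 - 1*(-9)) + 2*24 = (-2 - 12 + 1*49)*(-3 + 9) + 48 = (-2 - 12 + 49)*6 + 48 = 35*6 + 48 = 210 + 48 = 258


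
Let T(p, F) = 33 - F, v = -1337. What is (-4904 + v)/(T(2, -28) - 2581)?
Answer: 6241/2520 ≈ 2.4766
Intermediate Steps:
(-4904 + v)/(T(2, -28) - 2581) = (-4904 - 1337)/((33 - 1*(-28)) - 2581) = -6241/((33 + 28) - 2581) = -6241/(61 - 2581) = -6241/(-2520) = -6241*(-1/2520) = 6241/2520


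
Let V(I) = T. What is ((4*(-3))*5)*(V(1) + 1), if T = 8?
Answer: -540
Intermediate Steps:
V(I) = 8
((4*(-3))*5)*(V(1) + 1) = ((4*(-3))*5)*(8 + 1) = -12*5*9 = -60*9 = -540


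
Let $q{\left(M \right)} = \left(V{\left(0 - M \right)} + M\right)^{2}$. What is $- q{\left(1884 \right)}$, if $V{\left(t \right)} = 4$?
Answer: $-3564544$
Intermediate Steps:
$q{\left(M \right)} = \left(4 + M\right)^{2}$
$- q{\left(1884 \right)} = - \left(4 + 1884\right)^{2} = - 1888^{2} = \left(-1\right) 3564544 = -3564544$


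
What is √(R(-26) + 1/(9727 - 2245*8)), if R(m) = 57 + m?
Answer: 3*√233471414/8233 ≈ 5.5678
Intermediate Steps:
√(R(-26) + 1/(9727 - 2245*8)) = √((57 - 26) + 1/(9727 - 2245*8)) = √(31 + 1/(9727 - 17960)) = √(31 + 1/(-8233)) = √(31 - 1/8233) = √(255222/8233) = 3*√233471414/8233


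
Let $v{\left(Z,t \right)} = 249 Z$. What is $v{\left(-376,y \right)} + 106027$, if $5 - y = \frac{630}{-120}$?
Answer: $12403$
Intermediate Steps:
$y = \frac{41}{4}$ ($y = 5 - \frac{630}{-120} = 5 - 630 \left(- \frac{1}{120}\right) = 5 - - \frac{21}{4} = 5 + \frac{21}{4} = \frac{41}{4} \approx 10.25$)
$v{\left(-376,y \right)} + 106027 = 249 \left(-376\right) + 106027 = -93624 + 106027 = 12403$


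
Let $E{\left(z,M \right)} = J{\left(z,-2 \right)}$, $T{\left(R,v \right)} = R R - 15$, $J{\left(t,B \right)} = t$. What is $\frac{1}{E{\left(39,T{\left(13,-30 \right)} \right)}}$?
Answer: $\frac{1}{39} \approx 0.025641$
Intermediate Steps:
$T{\left(R,v \right)} = -15 + R^{2}$ ($T{\left(R,v \right)} = R^{2} - 15 = -15 + R^{2}$)
$E{\left(z,M \right)} = z$
$\frac{1}{E{\left(39,T{\left(13,-30 \right)} \right)}} = \frac{1}{39}$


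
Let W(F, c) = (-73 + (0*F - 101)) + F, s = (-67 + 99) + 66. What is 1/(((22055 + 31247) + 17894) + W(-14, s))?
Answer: 1/71008 ≈ 1.4083e-5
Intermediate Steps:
s = 98 (s = 32 + 66 = 98)
W(F, c) = -174 + F (W(F, c) = (-73 + (0 - 101)) + F = (-73 - 101) + F = -174 + F)
1/(((22055 + 31247) + 17894) + W(-14, s)) = 1/(((22055 + 31247) + 17894) + (-174 - 14)) = 1/((53302 + 17894) - 188) = 1/(71196 - 188) = 1/71008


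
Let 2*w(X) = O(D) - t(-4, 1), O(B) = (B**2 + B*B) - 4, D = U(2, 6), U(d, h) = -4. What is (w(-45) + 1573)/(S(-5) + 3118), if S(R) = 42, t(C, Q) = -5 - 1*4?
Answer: 3183/6320 ≈ 0.50364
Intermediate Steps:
t(C, Q) = -9 (t(C, Q) = -5 - 4 = -9)
D = -4
O(B) = -4 + 2*B**2 (O(B) = (B**2 + B**2) - 4 = 2*B**2 - 4 = -4 + 2*B**2)
w(X) = 37/2 (w(X) = ((-4 + 2*(-4)**2) - 1*(-9))/2 = ((-4 + 2*16) + 9)/2 = ((-4 + 32) + 9)/2 = (28 + 9)/2 = (1/2)*37 = 37/2)
(w(-45) + 1573)/(S(-5) + 3118) = (37/2 + 1573)/(42 + 3118) = (3183/2)/3160 = (3183/2)*(1/3160) = 3183/6320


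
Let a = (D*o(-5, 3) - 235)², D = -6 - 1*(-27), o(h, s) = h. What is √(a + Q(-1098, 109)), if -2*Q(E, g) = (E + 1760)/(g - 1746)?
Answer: √309781838247/1637 ≈ 340.00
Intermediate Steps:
Q(E, g) = -(1760 + E)/(2*(-1746 + g)) (Q(E, g) = -(E + 1760)/(2*(g - 1746)) = -(1760 + E)/(2*(-1746 + g)))
D = 21 (D = -6 + 27 = 21)
a = 115600 (a = (21*(-5) - 235)² = (-105 - 235)² = (-340)² = 115600)
√(a + Q(-1098, 109)) = √(115600 + (-1760 - 1*(-1098))/(2*(-1746 + 109))) = √(115600 + (½)*(-1760 + 1098)/(-1637)) = √(115600 + (½)*(-1/1637)*(-662)) = √(115600 + 331/1637) = √(189237531/1637) = √309781838247/1637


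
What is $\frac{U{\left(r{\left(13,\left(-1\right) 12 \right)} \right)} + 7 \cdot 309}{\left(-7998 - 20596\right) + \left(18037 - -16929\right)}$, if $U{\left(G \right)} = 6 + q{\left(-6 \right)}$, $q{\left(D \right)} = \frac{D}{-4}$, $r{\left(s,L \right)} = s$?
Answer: $\frac{1447}{4248} \approx 0.34063$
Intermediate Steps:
$q{\left(D \right)} = - \frac{D}{4}$ ($q{\left(D \right)} = D \left(- \frac{1}{4}\right) = - \frac{D}{4}$)
$U{\left(G \right)} = \frac{15}{2}$ ($U{\left(G \right)} = 6 - - \frac{3}{2} = 6 + \frac{3}{2} = \frac{15}{2}$)
$\frac{U{\left(r{\left(13,\left(-1\right) 12 \right)} \right)} + 7 \cdot 309}{\left(-7998 - 20596\right) + \left(18037 - -16929\right)} = \frac{\frac{15}{2} + 7 \cdot 309}{\left(-7998 - 20596\right) + \left(18037 - -16929\right)} = \frac{\frac{15}{2} + 2163}{-28594 + \left(18037 + 16929\right)} = \frac{4341}{2 \left(-28594 + 34966\right)} = \frac{4341}{2 \cdot 6372} = \frac{4341}{2} \cdot \frac{1}{6372} = \frac{1447}{4248}$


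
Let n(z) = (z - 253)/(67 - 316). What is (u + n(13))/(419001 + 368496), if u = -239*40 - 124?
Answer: -803692/65362251 ≈ -0.012296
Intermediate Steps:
n(z) = 253/249 - z/249 (n(z) = (-253 + z)/(-249) = (-253 + z)*(-1/249) = 253/249 - z/249)
u = -9684 (u = -9560 - 124 = -9684)
(u + n(13))/(419001 + 368496) = (-9684 + (253/249 - 1/249*13))/(419001 + 368496) = (-9684 + (253/249 - 13/249))/787497 = (-9684 + 80/83)*(1/787497) = -803692/83*1/787497 = -803692/65362251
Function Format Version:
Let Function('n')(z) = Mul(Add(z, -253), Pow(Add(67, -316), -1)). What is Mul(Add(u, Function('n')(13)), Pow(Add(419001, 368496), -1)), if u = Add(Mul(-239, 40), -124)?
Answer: Rational(-803692, 65362251) ≈ -0.012296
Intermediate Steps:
Function('n')(z) = Add(Rational(253, 249), Mul(Rational(-1, 249), z)) (Function('n')(z) = Mul(Add(-253, z), Pow(-249, -1)) = Mul(Add(-253, z), Rational(-1, 249)) = Add(Rational(253, 249), Mul(Rational(-1, 249), z)))
u = -9684 (u = Add(-9560, -124) = -9684)
Mul(Add(u, Function('n')(13)), Pow(Add(419001, 368496), -1)) = Mul(Add(-9684, Add(Rational(253, 249), Mul(Rational(-1, 249), 13))), Pow(Add(419001, 368496), -1)) = Mul(Add(-9684, Add(Rational(253, 249), Rational(-13, 249))), Pow(787497, -1)) = Mul(Add(-9684, Rational(80, 83)), Rational(1, 787497)) = Mul(Rational(-803692, 83), Rational(1, 787497)) = Rational(-803692, 65362251)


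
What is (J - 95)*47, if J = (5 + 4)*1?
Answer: -4042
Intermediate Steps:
J = 9 (J = 9*1 = 9)
(J - 95)*47 = (9 - 95)*47 = -86*47 = -4042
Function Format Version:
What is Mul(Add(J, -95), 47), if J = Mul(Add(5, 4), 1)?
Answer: -4042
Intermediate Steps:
J = 9 (J = Mul(9, 1) = 9)
Mul(Add(J, -95), 47) = Mul(Add(9, -95), 47) = Mul(-86, 47) = -4042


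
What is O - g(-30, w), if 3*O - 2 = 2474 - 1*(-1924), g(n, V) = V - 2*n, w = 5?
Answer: 4205/3 ≈ 1401.7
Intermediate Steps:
O = 4400/3 (O = ⅔ + (2474 - 1*(-1924))/3 = ⅔ + (2474 + 1924)/3 = ⅔ + (⅓)*4398 = ⅔ + 1466 = 4400/3 ≈ 1466.7)
O - g(-30, w) = 4400/3 - (5 - 2*(-30)) = 4400/3 - (5 + 60) = 4400/3 - 1*65 = 4400/3 - 65 = 4205/3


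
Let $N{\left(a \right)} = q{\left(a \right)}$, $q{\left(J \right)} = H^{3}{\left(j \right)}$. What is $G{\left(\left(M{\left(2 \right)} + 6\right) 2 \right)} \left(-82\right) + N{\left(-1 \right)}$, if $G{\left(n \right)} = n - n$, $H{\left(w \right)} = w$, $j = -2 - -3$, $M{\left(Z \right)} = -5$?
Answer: $1$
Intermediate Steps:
$j = 1$ ($j = -2 + 3 = 1$)
$q{\left(J \right)} = 1$ ($q{\left(J \right)} = 1^{3} = 1$)
$G{\left(n \right)} = 0$
$N{\left(a \right)} = 1$
$G{\left(\left(M{\left(2 \right)} + 6\right) 2 \right)} \left(-82\right) + N{\left(-1 \right)} = 0 \left(-82\right) + 1 = 0 + 1 = 1$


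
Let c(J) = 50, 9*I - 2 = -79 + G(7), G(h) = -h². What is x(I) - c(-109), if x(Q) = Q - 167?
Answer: -231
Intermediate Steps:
I = -14 (I = 2/9 + (-79 - 1*7²)/9 = 2/9 + (-79 - 1*49)/9 = 2/9 + (-79 - 49)/9 = 2/9 + (⅑)*(-128) = 2/9 - 128/9 = -14)
x(Q) = -167 + Q
x(I) - c(-109) = (-167 - 14) - 1*50 = -181 - 50 = -231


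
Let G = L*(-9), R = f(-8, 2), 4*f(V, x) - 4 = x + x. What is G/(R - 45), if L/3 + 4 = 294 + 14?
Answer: 8208/43 ≈ 190.88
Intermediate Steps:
L = 912 (L = -12 + 3*(294 + 14) = -12 + 3*308 = -12 + 924 = 912)
f(V, x) = 1 + x/2 (f(V, x) = 1 + (x + x)/4 = 1 + (2*x)/4 = 1 + x/2)
R = 2 (R = 1 + (½)*2 = 1 + 1 = 2)
G = -8208 (G = 912*(-9) = -8208)
G/(R - 45) = -8208/(2 - 45) = -8208/(-43) = -8208*(-1/43) = 8208/43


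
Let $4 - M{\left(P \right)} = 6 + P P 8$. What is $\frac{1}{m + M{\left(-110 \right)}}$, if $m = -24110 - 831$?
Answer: $- \frac{1}{121743} \approx -8.214 \cdot 10^{-6}$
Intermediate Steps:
$M{\left(P \right)} = -2 - 8 P^{2}$ ($M{\left(P \right)} = 4 - \left(6 + P P 8\right) = 4 - \left(6 + P^{2} \cdot 8\right) = 4 - \left(6 + 8 P^{2}\right) = -2 - 8 P^{2}$)
$m = -24941$
$\frac{1}{m + M{\left(-110 \right)}} = \frac{1}{-24941 - \left(2 + 8 \left(-110\right)^{2}\right)} = \frac{1}{-24941 - 96802} = \frac{1}{-121743} = - \frac{1}{121743}$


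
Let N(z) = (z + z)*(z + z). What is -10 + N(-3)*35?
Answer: 1250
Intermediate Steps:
N(z) = 4*z**2 (N(z) = (2*z)*(2*z) = 4*z**2)
-10 + N(-3)*35 = -10 + (4*(-3)**2)*35 = -10 + (4*9)*35 = -10 + 36*35 = -10 + 1260 = 1250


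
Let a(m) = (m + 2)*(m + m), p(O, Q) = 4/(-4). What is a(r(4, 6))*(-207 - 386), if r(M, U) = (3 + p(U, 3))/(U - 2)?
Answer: -2965/2 ≈ -1482.5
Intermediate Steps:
p(O, Q) = -1 (p(O, Q) = 4*(-¼) = -1)
r(M, U) = 2/(-2 + U) (r(M, U) = (3 - 1)/(U - 2) = 2/(-2 + U))
a(m) = 2*m*(2 + m) (a(m) = (2 + m)*(2*m) = 2*m*(2 + m))
a(r(4, 6))*(-207 - 386) = (2*(2/(-2 + 6))*(2 + 2/(-2 + 6)))*(-207 - 386) = (2*(2/4)*(2 + 2/4))*(-593) = (2*(2*(¼))*(2 + 2*(¼)))*(-593) = (2*(½)*(2 + ½))*(-593) = (2*(½)*(5/2))*(-593) = (5/2)*(-593) = -2965/2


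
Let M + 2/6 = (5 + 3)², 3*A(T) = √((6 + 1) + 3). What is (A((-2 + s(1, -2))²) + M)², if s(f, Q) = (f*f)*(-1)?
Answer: (191 + √10)²/9 ≈ 4188.8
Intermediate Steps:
s(f, Q) = -f² (s(f, Q) = f²*(-1) = -f²)
A(T) = √10/3 (A(T) = √((6 + 1) + 3)/3 = √(7 + 3)/3 = √10/3)
M = 191/3 (M = -⅓ + (5 + 3)² = -⅓ + 8² = -⅓ + 64 = 191/3 ≈ 63.667)
(A((-2 + s(1, -2))²) + M)² = (√10/3 + 191/3)² = (191/3 + √10/3)²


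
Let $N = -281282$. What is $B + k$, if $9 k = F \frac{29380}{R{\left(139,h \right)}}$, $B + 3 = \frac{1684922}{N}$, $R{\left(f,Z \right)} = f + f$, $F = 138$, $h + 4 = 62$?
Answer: $\frac{94509501212}{58647297} \approx 1611.5$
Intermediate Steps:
$h = 58$ ($h = -4 + 62 = 58$)
$R{\left(f,Z \right)} = 2 f$
$B = - \frac{1264384}{140641}$ ($B = -3 + \frac{1684922}{-281282} = -3 + 1684922 \left(- \frac{1}{281282}\right) = -3 - \frac{842461}{140641} = - \frac{1264384}{140641} \approx -8.9902$)
$k = \frac{675740}{417}$ ($k = \frac{138 \frac{29380}{2 \cdot 139}}{9} = \frac{138 \cdot \frac{29380}{278}}{9} = \frac{138 \cdot 29380 \cdot \frac{1}{278}}{9} = \frac{138 \cdot \frac{14690}{139}}{9} = \frac{1}{9} \cdot \frac{2027220}{139} = \frac{675740}{417} \approx 1620.5$)
$B + k = - \frac{1264384}{140641} + \frac{675740}{417} = \frac{94509501212}{58647297}$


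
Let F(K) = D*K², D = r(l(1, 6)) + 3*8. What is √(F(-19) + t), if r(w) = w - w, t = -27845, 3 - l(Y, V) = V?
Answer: I*√19181 ≈ 138.5*I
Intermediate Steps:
l(Y, V) = 3 - V
r(w) = 0
D = 24 (D = 0 + 3*8 = 0 + 24 = 24)
F(K) = 24*K²
√(F(-19) + t) = √(24*(-19)² - 27845) = √(24*361 - 27845) = √(8664 - 27845) = √(-19181) = I*√19181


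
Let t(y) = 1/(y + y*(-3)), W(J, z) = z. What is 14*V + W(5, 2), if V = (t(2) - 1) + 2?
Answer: 25/2 ≈ 12.500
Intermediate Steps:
t(y) = -1/(2*y) (t(y) = 1/(y - 3*y) = 1/(-2*y) = -1/(2*y))
V = 3/4 (V = (-1/2/2 - 1) + 2 = (-1/2*1/2 - 1) + 2 = (-1/4 - 1) + 2 = -5/4 + 2 = 3/4 ≈ 0.75000)
14*V + W(5, 2) = 14*(3/4) + 2 = 21/2 + 2 = 25/2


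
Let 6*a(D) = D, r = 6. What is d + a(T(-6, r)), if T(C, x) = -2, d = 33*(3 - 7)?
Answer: -397/3 ≈ -132.33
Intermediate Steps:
d = -132 (d = 33*(-4) = -132)
a(D) = D/6
d + a(T(-6, r)) = -132 + (⅙)*(-2) = -132 - ⅓ = -397/3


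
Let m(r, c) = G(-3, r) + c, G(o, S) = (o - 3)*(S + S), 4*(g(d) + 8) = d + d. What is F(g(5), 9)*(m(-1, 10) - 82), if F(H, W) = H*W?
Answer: 2970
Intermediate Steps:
g(d) = -8 + d/2 (g(d) = -8 + (d + d)/4 = -8 + (2*d)/4 = -8 + d/2)
G(o, S) = 2*S*(-3 + o) (G(o, S) = (-3 + o)*(2*S) = 2*S*(-3 + o))
m(r, c) = c - 12*r (m(r, c) = 2*r*(-3 - 3) + c = 2*r*(-6) + c = -12*r + c = c - 12*r)
F(g(5), 9)*(m(-1, 10) - 82) = ((-8 + (½)*5)*9)*((10 - 12*(-1)) - 82) = ((-8 + 5/2)*9)*((10 + 12) - 82) = (-11/2*9)*(22 - 82) = -99/2*(-60) = 2970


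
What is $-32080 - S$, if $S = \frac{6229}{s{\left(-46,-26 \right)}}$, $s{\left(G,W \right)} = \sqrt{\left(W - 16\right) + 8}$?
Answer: $-32080 + \frac{6229 i \sqrt{34}}{34} \approx -32080.0 + 1068.3 i$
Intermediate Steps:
$s{\left(G,W \right)} = \sqrt{-8 + W}$ ($s{\left(G,W \right)} = \sqrt{\left(-16 + W\right) + 8} = \sqrt{-8 + W}$)
$S = - \frac{6229 i \sqrt{34}}{34}$ ($S = \frac{6229}{\sqrt{-8 - 26}} = \frac{6229}{\sqrt{-34}} = \frac{6229}{i \sqrt{34}} = 6229 \left(- \frac{i \sqrt{34}}{34}\right) = - \frac{6229 i \sqrt{34}}{34} \approx - 1068.3 i$)
$-32080 - S = -32080 - - \frac{6229 i \sqrt{34}}{34} = -32080 + \frac{6229 i \sqrt{34}}{34}$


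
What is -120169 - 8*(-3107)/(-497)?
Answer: -59748849/497 ≈ -1.2022e+5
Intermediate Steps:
-120169 - 8*(-3107)/(-497) = -120169 - (-24856)*(-1)/497 = -120169 - 1*24856/497 = -120169 - 24856/497 = -59748849/497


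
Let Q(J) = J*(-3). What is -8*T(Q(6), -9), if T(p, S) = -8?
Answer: 64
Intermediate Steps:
Q(J) = -3*J
-8*T(Q(6), -9) = -8*(-8) = 64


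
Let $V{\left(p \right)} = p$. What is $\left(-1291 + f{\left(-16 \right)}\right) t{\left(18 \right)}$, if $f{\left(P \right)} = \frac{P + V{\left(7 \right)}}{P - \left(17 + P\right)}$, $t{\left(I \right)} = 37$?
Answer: $- \frac{811706}{17} \approx -47747.0$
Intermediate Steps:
$f{\left(P \right)} = - \frac{7}{17} - \frac{P}{17}$ ($f{\left(P \right)} = \frac{P + 7}{P - \left(17 + P\right)} = \frac{7 + P}{-17} = \left(7 + P\right) \left(- \frac{1}{17}\right) = - \frac{7}{17} - \frac{P}{17}$)
$\left(-1291 + f{\left(-16 \right)}\right) t{\left(18 \right)} = \left(-1291 - - \frac{9}{17}\right) 37 = \left(-1291 + \left(- \frac{7}{17} + \frac{16}{17}\right)\right) 37 = \left(-1291 + \frac{9}{17}\right) 37 = \left(- \frac{21938}{17}\right) 37 = - \frac{811706}{17}$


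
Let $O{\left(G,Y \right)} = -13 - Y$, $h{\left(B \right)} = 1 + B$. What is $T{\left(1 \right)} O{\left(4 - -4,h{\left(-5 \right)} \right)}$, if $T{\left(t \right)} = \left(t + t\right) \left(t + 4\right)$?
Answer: $-90$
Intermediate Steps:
$T{\left(t \right)} = 2 t \left(4 + t\right)$
$T{\left(1 \right)} O{\left(4 - -4,h{\left(-5 \right)} \right)} = 2 \cdot 1 \left(4 + 1\right) \left(-13 - \left(1 - 5\right)\right) = 2 \cdot 1 \cdot 5 \left(-13 - -4\right) = 10 \left(-13 + 4\right) = 10 \left(-9\right) = -90$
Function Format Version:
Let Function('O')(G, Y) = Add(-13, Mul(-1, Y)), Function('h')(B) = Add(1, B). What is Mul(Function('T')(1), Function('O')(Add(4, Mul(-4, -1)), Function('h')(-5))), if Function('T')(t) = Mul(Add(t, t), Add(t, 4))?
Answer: -90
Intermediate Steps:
Function('T')(t) = Mul(2, t, Add(4, t)) (Function('T')(t) = Mul(Mul(2, t), Add(4, t)) = Mul(2, t, Add(4, t)))
Mul(Function('T')(1), Function('O')(Add(4, Mul(-4, -1)), Function('h')(-5))) = Mul(Mul(2, 1, Add(4, 1)), Add(-13, Mul(-1, Add(1, -5)))) = Mul(Mul(2, 1, 5), Add(-13, Mul(-1, -4))) = Mul(10, Add(-13, 4)) = Mul(10, -9) = -90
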